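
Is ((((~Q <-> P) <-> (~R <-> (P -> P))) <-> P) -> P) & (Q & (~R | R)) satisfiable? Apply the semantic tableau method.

Satisfiable

Initial set: {(((((~Q <-> P) <-> (~R <-> (P -> P))) <-> P) -> P) & (Q & (~R | R)))}.
(((((~Q <-> P) <-> (~R <-> (P -> P))) <-> P) -> P) & (Q & (~R | R))): α-rule — add ((((~Q <-> P) <-> (~R <-> (P -> P))) <-> P) -> P), (Q & (~R | R)).
(Q & (~R | R)): α-rule — add Q, (~R | R).
((((~Q <-> P) <-> (~R <-> (P -> P))) <-> P) -> P): β-rule — branch into ~(((~Q <-> P) <-> (~R <-> (P -> P))) <-> P)  //  P.
  branch 1 (add ~(((~Q <-> P) <-> (~R <-> (P -> P))) <-> P)):
    (~R | R): β-rule — branch into ~R  //  R.
      branch 1.1 (add ~R):
        ~(((~Q <-> P) <-> (~R <-> (P -> P))) <-> P): β-rule — branch into ((~Q <-> P) <-> (~R <-> (P -> P))), ~P  //  ~((~Q <-> P) <-> (~R <-> (P -> P))), P.
          branch 1.1.1 (add ((~Q <-> P) <-> (~R <-> (P -> P))), ~P):
            ((~Q <-> P) <-> (~R <-> (P -> P))): β-rule — branch into (~Q <-> P), (~R <-> (P -> P))  //  ~(~Q <-> P), ~(~R <-> (P -> P)).
              branch 1.1.1.1 (add (~Q <-> P), (~R <-> (P -> P))):
                (~Q <-> P): β-rule — branch into ~Q, P  //  ~~Q, ~P.
                  branch 1.1.1.1.1 (add ~Q, P):
                    × closes — contains both Q and ~Q.
                  branch 1.1.1.1.2 (add ~~Q, ~P):
                    (~R <-> (P -> P)): β-rule — branch into ~R, (P -> P)  //  ~~R, ~(P -> P).
                      branch 1.1.1.1.2.1 (add ~R, (P -> P)):
                        (P -> P): β-rule — branch into ~P  //  P.
                          branch 1.1.1.1.2.1.1 (add ~P):
                            ○ open, literals {P=false, Q=true, R=false}.
                          branch 1.1.1.1.2.1.2 (add P):
                            × closes — contains both P and ~P.
                      branch 1.1.1.1.2.2 (add ~~R, ~(P -> P)):
                        × closes — contains both R and ~R.
              branch 1.1.1.2 (add ~(~Q <-> P), ~(~R <-> (P -> P))):
                ~(~Q <-> P): β-rule — branch into ~Q, ~P  //  ~~Q, P.
                  branch 1.1.1.2.1 (add ~Q, ~P):
                    × closes — contains both Q and ~Q.
                  branch 1.1.1.2.2 (add ~~Q, P):
                    × closes — contains both P and ~P.
          branch 1.1.2 (add ~((~Q <-> P) <-> (~R <-> (P -> P))), P):
            ~((~Q <-> P) <-> (~R <-> (P -> P))): β-rule — branch into (~Q <-> P), ~(~R <-> (P -> P))  //  ~(~Q <-> P), (~R <-> (P -> P)).
              branch 1.1.2.1 (add (~Q <-> P), ~(~R <-> (P -> P))):
                (~Q <-> P): β-rule — branch into ~Q, P  //  ~~Q, ~P.
                  branch 1.1.2.1.1 (add ~Q, P):
                    × closes — contains both Q and ~Q.
                  branch 1.1.2.1.2 (add ~~Q, ~P):
                    × closes — contains both P and ~P.
              branch 1.1.2.2 (add ~(~Q <-> P), (~R <-> (P -> P))):
                ~(~Q <-> P): β-rule — branch into ~Q, ~P  //  ~~Q, P.
                  branch 1.1.2.2.1 (add ~Q, ~P):
                    × closes — contains both Q and ~Q.
                  branch 1.1.2.2.2 (add ~~Q, P):
                    (~R <-> (P -> P)): β-rule — branch into ~R, (P -> P)  //  ~~R, ~(P -> P).
                      branch 1.1.2.2.2.1 (add ~R, (P -> P)):
                        (P -> P): β-rule — branch into ~P  //  P.
                          branch 1.1.2.2.2.1.1 (add ~P):
                            × closes — contains both P and ~P.
                          branch 1.1.2.2.2.1.2 (add P):
                            ○ open, literals {P=true, Q=true, R=false}.
                      branch 1.1.2.2.2.2 (add ~~R, ~(P -> P)):
                        × closes — contains both R and ~R.
      branch 1.2 (add R):
        ~(((~Q <-> P) <-> (~R <-> (P -> P))) <-> P): β-rule — branch into ((~Q <-> P) <-> (~R <-> (P -> P))), ~P  //  ~((~Q <-> P) <-> (~R <-> (P -> P))), P.
          branch 1.2.1 (add ((~Q <-> P) <-> (~R <-> (P -> P))), ~P):
            ((~Q <-> P) <-> (~R <-> (P -> P))): β-rule — branch into (~Q <-> P), (~R <-> (P -> P))  //  ~(~Q <-> P), ~(~R <-> (P -> P)).
              branch 1.2.1.1 (add (~Q <-> P), (~R <-> (P -> P))):
                (~Q <-> P): β-rule — branch into ~Q, P  //  ~~Q, ~P.
                  branch 1.2.1.1.1 (add ~Q, P):
                    × closes — contains both Q and ~Q.
                  branch 1.2.1.1.2 (add ~~Q, ~P):
                    (~R <-> (P -> P)): β-rule — branch into ~R, (P -> P)  //  ~~R, ~(P -> P).
                      branch 1.2.1.1.2.1 (add ~R, (P -> P)):
                        × closes — contains both R and ~R.
                      branch 1.2.1.1.2.2 (add ~~R, ~(P -> P)):
                        ~(P -> P): α-rule — add P, ~P.
                        × closes — contains both P and ~P.
              branch 1.2.1.2 (add ~(~Q <-> P), ~(~R <-> (P -> P))):
                ~(~Q <-> P): β-rule — branch into ~Q, ~P  //  ~~Q, P.
                  branch 1.2.1.2.1 (add ~Q, ~P):
                    × closes — contains both Q and ~Q.
                  branch 1.2.1.2.2 (add ~~Q, P):
                    × closes — contains both P and ~P.
          branch 1.2.2 (add ~((~Q <-> P) <-> (~R <-> (P -> P))), P):
            ~((~Q <-> P) <-> (~R <-> (P -> P))): β-rule — branch into (~Q <-> P), ~(~R <-> (P -> P))  //  ~(~Q <-> P), (~R <-> (P -> P)).
              branch 1.2.2.1 (add (~Q <-> P), ~(~R <-> (P -> P))):
                (~Q <-> P): β-rule — branch into ~Q, P  //  ~~Q, ~P.
                  branch 1.2.2.1.1 (add ~Q, P):
                    × closes — contains both Q and ~Q.
                  branch 1.2.2.1.2 (add ~~Q, ~P):
                    × closes — contains both P and ~P.
              branch 1.2.2.2 (add ~(~Q <-> P), (~R <-> (P -> P))):
                ~(~Q <-> P): β-rule — branch into ~Q, ~P  //  ~~Q, P.
                  branch 1.2.2.2.1 (add ~Q, ~P):
                    × closes — contains both Q and ~Q.
                  branch 1.2.2.2.2 (add ~~Q, P):
                    (~R <-> (P -> P)): β-rule — branch into ~R, (P -> P)  //  ~~R, ~(P -> P).
                      branch 1.2.2.2.2.1 (add ~R, (P -> P)):
                        × closes — contains both R and ~R.
                      branch 1.2.2.2.2.2 (add ~~R, ~(P -> P)):
                        ~(P -> P): α-rule — add P, ~P.
                        × closes — contains both P and ~P.
  branch 2 (add P):
    (~R | R): β-rule — branch into ~R  //  R.
      branch 2.1 (add ~R):
        ○ open, literals {P=true, Q=true, R=false}.
      branch 2.2 (add R):
        ○ open, literals {P=true, Q=true, R=true}.
20 branches closed, 4 open.
An open branch gives a satisfying assignment: P=false, Q=true, R=false.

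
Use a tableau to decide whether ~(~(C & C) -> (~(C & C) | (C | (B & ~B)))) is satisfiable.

Initial set: {~(~(C & C) -> (~(C & C) | (C | (B & ~B))))}.
~(~(C & C) -> (~(C & C) | (C | (B & ~B)))): α-rule — add ~(C & C), ~(~(C & C) | (C | (B & ~B))).
~(~(C & C) | (C | (B & ~B))): α-rule — add ~~(C & C), ~(C | (B & ~B)).
~~(C & C): α-rule — add C, C.
~(C | (B & ~B)): α-rule — add ~C, ~(B & ~B).
× closes — contains both C and ~C.
All 1 branch closes.
Every branch closed; the formula is unsatisfiable.

Unsatisfiable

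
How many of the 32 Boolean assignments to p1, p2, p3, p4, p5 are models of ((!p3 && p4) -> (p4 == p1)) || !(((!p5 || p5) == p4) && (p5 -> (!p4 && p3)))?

Initial set: {(((!p3 && p4) -> (p4 == p1)) || !(((!p5 || p5) == p4) && (p5 -> (!p4 && p3))))}.
(((!p3 && p4) -> (p4 == p1)) || !(((!p5 || p5) == p4) && (p5 -> (!p4 && p3)))): β-rule — branch into ((!p3 && p4) -> (p4 == p1))  //  !(((!p5 || p5) == p4) && (p5 -> (!p4 && p3))).
  branch 1 (add ((!p3 && p4) -> (p4 == p1))):
    ((!p3 && p4) -> (p4 == p1)): β-rule — branch into !(!p3 && p4)  //  (p4 == p1).
      branch 1.1 (add !(!p3 && p4)):
        !(!p3 && p4): β-rule — branch into !!p3  //  !p4.
          branch 1.1.1 (add !!p3):
            ○ open, literals {p3=true}.
          branch 1.1.2 (add !p4):
            ○ open, literals {p4=false}.
      branch 1.2 (add (p4 == p1)):
        (p4 == p1): β-rule — branch into p4, p1  //  !p4, !p1.
          branch 1.2.1 (add p4, p1):
            ○ open, literals {p1=true, p4=true}.
          branch 1.2.2 (add !p4, !p1):
            ○ open, literals {p1=false, p4=false}.
  branch 2 (add !(((!p5 || p5) == p4) && (p5 -> (!p4 && p3)))):
    !(((!p5 || p5) == p4) && (p5 -> (!p4 && p3))): β-rule — branch into !((!p5 || p5) == p4)  //  !(p5 -> (!p4 && p3)).
      branch 2.1 (add !((!p5 || p5) == p4)):
        !((!p5 || p5) == p4): β-rule — branch into (!p5 || p5), !p4  //  !(!p5 || p5), p4.
          branch 2.1.1 (add (!p5 || p5), !p4):
            (!p5 || p5): β-rule — branch into !p5  //  p5.
              branch 2.1.1.1 (add !p5):
                ○ open, literals {p4=false, p5=false}.
              branch 2.1.1.2 (add p5):
                ○ open, literals {p4=false, p5=true}.
          branch 2.1.2 (add !(!p5 || p5), p4):
            !(!p5 || p5): α-rule — add !!p5, !p5.
            × closes — contains both p5 and !p5.
      branch 2.2 (add !(p5 -> (!p4 && p3))):
        !(p5 -> (!p4 && p3)): α-rule — add p5, !(!p4 && p3).
        !(!p4 && p3): β-rule — branch into !!p4  //  !p3.
          branch 2.2.1 (add !!p4):
            ○ open, literals {p4=true, p5=true}.
          branch 2.2.2 (add !p3):
            ○ open, literals {p3=false, p5=true}.
1 branch closed, 8 open.
Each open branch fixes some atoms; the unmentioned ones are free. Counting distinct full assignments: branch {p3=true} (p1, p2, p4, p5) contributes 16 new; branch {p4=false} (p1, p2, p3, p5) contributes 8 new; branch {p1=true, p4=true} (p2, p3, p5) contributes 4 new; branch {p1=false, p4=false} (p2, p3, p5) contributes 0 new; branch {p4=false, p5=false} (p1, p2, p3) contributes 0 new; branch {p4=false, p5=true} (p1, p2, p3) contributes 0 new; branch {p4=true, p5=true} (p1, p2, p3) contributes 2 new; branch {p3=false, p5=true} (p1, p2, p4) contributes 0 new. Total: 30.

30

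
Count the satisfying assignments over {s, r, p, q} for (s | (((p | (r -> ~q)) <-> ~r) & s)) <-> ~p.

8

Initial set: {((s | (((p | (r -> ~q)) <-> ~r) & s)) <-> ~p)}.
((s | (((p | (r -> ~q)) <-> ~r) & s)) <-> ~p): β-rule — branch into (s | (((p | (r -> ~q)) <-> ~r) & s)), ~p  //  ~(s | (((p | (r -> ~q)) <-> ~r) & s)), ~~p.
  branch 1 (add (s | (((p | (r -> ~q)) <-> ~r) & s)), ~p):
    (s | (((p | (r -> ~q)) <-> ~r) & s)): β-rule — branch into s  //  (((p | (r -> ~q)) <-> ~r) & s).
      branch 1.1 (add s):
        ○ open, literals {p=false, s=true}.
      branch 1.2 (add (((p | (r -> ~q)) <-> ~r) & s)):
        (((p | (r -> ~q)) <-> ~r) & s): α-rule — add ((p | (r -> ~q)) <-> ~r), s.
        ((p | (r -> ~q)) <-> ~r): β-rule — branch into (p | (r -> ~q)), ~r  //  ~(p | (r -> ~q)), ~~r.
          branch 1.2.1 (add (p | (r -> ~q)), ~r):
            (p | (r -> ~q)): β-rule — branch into p  //  (r -> ~q).
              branch 1.2.1.1 (add p):
                × closes — contains both p and ~p.
              branch 1.2.1.2 (add (r -> ~q)):
                (r -> ~q): β-rule — branch into ~r  //  ~q.
                  branch 1.2.1.2.1 (add ~r):
                    ○ open, literals {p=false, r=false, s=true}.
                  branch 1.2.1.2.2 (add ~q):
                    ○ open, literals {p=false, q=false, r=false, s=true}.
          branch 1.2.2 (add ~(p | (r -> ~q)), ~~r):
            ~(p | (r -> ~q)): α-rule — add ~p, ~(r -> ~q).
            ~(r -> ~q): α-rule — add r, ~~q.
            ○ open, literals {p=false, q=true, r=true, s=true}.
  branch 2 (add ~(s | (((p | (r -> ~q)) <-> ~r) & s)), ~~p):
    ~(s | (((p | (r -> ~q)) <-> ~r) & s)): α-rule — add ~s, ~(((p | (r -> ~q)) <-> ~r) & s).
    ~(((p | (r -> ~q)) <-> ~r) & s): β-rule — branch into ~((p | (r -> ~q)) <-> ~r)  //  ~s.
      branch 2.1 (add ~((p | (r -> ~q)) <-> ~r)):
        ~((p | (r -> ~q)) <-> ~r): β-rule — branch into (p | (r -> ~q)), ~~r  //  ~(p | (r -> ~q)), ~r.
          branch 2.1.1 (add (p | (r -> ~q)), ~~r):
            (p | (r -> ~q)): β-rule — branch into p  //  (r -> ~q).
              branch 2.1.1.1 (add p):
                ○ open, literals {p=true, r=true, s=false}.
              branch 2.1.1.2 (add (r -> ~q)):
                (r -> ~q): β-rule — branch into ~r  //  ~q.
                  branch 2.1.1.2.1 (add ~r):
                    × closes — contains both r and ~r.
                  branch 2.1.1.2.2 (add ~q):
                    ○ open, literals {p=true, q=false, r=true, s=false}.
          branch 2.1.2 (add ~(p | (r -> ~q)), ~r):
            ~(p | (r -> ~q)): α-rule — add ~p, ~(r -> ~q).
            × closes — contains both p and ~p.
      branch 2.2 (add ~s):
        ○ open, literals {p=true, s=false}.
3 branches closed, 7 open.
Each open branch fixes some atoms; the unmentioned ones are free. Counting distinct full assignments: branch {p=false, s=true} (r, q) contributes 4 new; branch {p=false, r=false, s=true} (q) contributes 0 new; branch {p=false, q=false, r=false, s=true} (none free) contributes 0 new; branch {p=false, q=true, r=true, s=true} (none free) contributes 0 new; branch {p=true, r=true, s=false} (q) contributes 2 new; branch {p=true, q=false, r=true, s=false} (none free) contributes 0 new; branch {p=true, s=false} (r, q) contributes 2 new. Total: 8.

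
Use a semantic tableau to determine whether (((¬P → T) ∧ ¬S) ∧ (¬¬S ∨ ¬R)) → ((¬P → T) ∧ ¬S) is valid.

Assume the negation and expand:
Initial set: {F ((((¬P → T) ∧ ¬S) ∧ (¬¬S ∨ ¬R)) → ((¬P → T) ∧ ¬S))}.
F ((((¬P → T) ∧ ¬S) ∧ (¬¬S ∨ ¬R)) → ((¬P → T) ∧ ¬S)): α-rule — add T (((¬P → T) ∧ ¬S) ∧ (¬¬S ∨ ¬R)), F ((¬P → T) ∧ ¬S).
T (((¬P → T) ∧ ¬S) ∧ (¬¬S ∨ ¬R)): α-rule — add T ((¬P → T) ∧ ¬S), T (¬¬S ∨ ¬R).
T ((¬P → T) ∧ ¬S): α-rule — add T (¬P → T), T ¬S.
F ((¬P → T) ∧ ¬S): β-rule — branch into F (¬P → T)  //  F ¬S.
  branch 1 (add F (¬P → T)):
    F (¬P → T): α-rule — add T ¬P, F T.
    T (¬¬S ∨ ¬R): β-rule — branch into T ¬¬S  //  T ¬R.
      branch 1.1 (add T ¬¬S):
        T ¬¬S: drop double negation, giving T S.
        × closes — contains both S and ¬S.
      branch 1.2 (add T ¬R):
        T (¬P → T): β-rule — branch into F ¬P  //  T T.
          branch 1.2.1 (add F ¬P):
            × closes — contains both P and ¬P.
          branch 1.2.2 (add T T):
            × closes — contains both T and ¬T.
  branch 2 (add F ¬S):
    × closes — contains both S and ¬S.
All 4 branches close.
Every branch closed, so the negation is unsatisfiable and the formula is valid.

Valid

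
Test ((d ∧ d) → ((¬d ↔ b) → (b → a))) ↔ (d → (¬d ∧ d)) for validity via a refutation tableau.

Assume the negation and expand:
Initial set: {¬(((d ∧ d) → ((¬d ↔ b) → (b → a))) ↔ (d → (¬d ∧ d)))}.
¬(((d ∧ d) → ((¬d ↔ b) → (b → a))) ↔ (d → (¬d ∧ d))): β-rule — branch into ((d ∧ d) → ((¬d ↔ b) → (b → a))), ¬(d → (¬d ∧ d))  //  ¬((d ∧ d) → ((¬d ↔ b) → (b → a))), (d → (¬d ∧ d)).
  branch 1 (add ((d ∧ d) → ((¬d ↔ b) → (b → a))), ¬(d → (¬d ∧ d))):
    ¬(d → (¬d ∧ d)): α-rule — add d, ¬(¬d ∧ d).
    ((d ∧ d) → ((¬d ↔ b) → (b → a))): β-rule — branch into ¬(d ∧ d)  //  ((¬d ↔ b) → (b → a)).
      branch 1.1 (add ¬(d ∧ d)):
        ¬(¬d ∧ d): β-rule — branch into ¬¬d  //  ¬d.
          branch 1.1.1 (add ¬¬d):
            ¬(d ∧ d): β-rule — branch into ¬d  //  ¬d.
              branch 1.1.1.1 (add ¬d):
                × closes — contains both d and ¬d.
              branch 1.1.1.2 (add ¬d):
                × closes — contains both d and ¬d.
          branch 1.1.2 (add ¬d):
            × closes — contains both d and ¬d.
      branch 1.2 (add ((¬d ↔ b) → (b → a))):
        ¬(¬d ∧ d): β-rule — branch into ¬¬d  //  ¬d.
          branch 1.2.1 (add ¬¬d):
            ((¬d ↔ b) → (b → a)): β-rule — branch into ¬(¬d ↔ b)  //  (b → a).
              branch 1.2.1.1 (add ¬(¬d ↔ b)):
                ¬(¬d ↔ b): β-rule — branch into ¬d, ¬b  //  ¬¬d, b.
                  branch 1.2.1.1.1 (add ¬d, ¬b):
                    × closes — contains both d and ¬d.
                  branch 1.2.1.1.2 (add ¬¬d, b):
                    ○ open, literals {b=true, d=true}.
              branch 1.2.1.2 (add (b → a)):
                (b → a): β-rule — branch into ¬b  //  a.
                  branch 1.2.1.2.1 (add ¬b):
                    ○ open, literals {b=false, d=true}.
                  branch 1.2.1.2.2 (add a):
                    ○ open, literals {a=true, d=true}.
          branch 1.2.2 (add ¬d):
            × closes — contains both d and ¬d.
  branch 2 (add ¬((d ∧ d) → ((¬d ↔ b) → (b → a))), (d → (¬d ∧ d))):
    ¬((d ∧ d) → ((¬d ↔ b) → (b → a))): α-rule — add (d ∧ d), ¬((¬d ↔ b) → (b → a)).
    (d ∧ d): α-rule — add d, d.
    ¬((¬d ↔ b) → (b → a)): α-rule — add (¬d ↔ b), ¬(b → a).
    ¬(b → a): α-rule — add b, ¬a.
    (d → (¬d ∧ d)): β-rule — branch into ¬d  //  (¬d ∧ d).
      branch 2.1 (add ¬d):
        × closes — contains both d and ¬d.
      branch 2.2 (add (¬d ∧ d)):
        (¬d ∧ d): α-rule — add ¬d, d.
        × closes — contains both d and ¬d.
7 branches closed, 3 open.
An open branch gives a countermodel: b=true, d=true (unmentioned atoms arbitrary); under it the original formula is false.

Not valid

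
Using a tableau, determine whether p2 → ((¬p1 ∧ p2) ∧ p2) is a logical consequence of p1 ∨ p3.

Initial set: {(p1 ∨ p3); ¬(p2 → ((¬p1 ∧ p2) ∧ p2))}.
¬(p2 → ((¬p1 ∧ p2) ∧ p2)): α-rule — add p2, ¬((¬p1 ∧ p2) ∧ p2).
(p1 ∨ p3): β-rule — branch into p1  //  p3.
  branch 1 (add p1):
    ¬((¬p1 ∧ p2) ∧ p2): β-rule — branch into ¬(¬p1 ∧ p2)  //  ¬p2.
      branch 1.1 (add ¬(¬p1 ∧ p2)):
        ¬(¬p1 ∧ p2): β-rule — branch into ¬¬p1  //  ¬p2.
          branch 1.1.1 (add ¬¬p1):
            ○ open, literals {p1=1, p2=1}.
          branch 1.1.2 (add ¬p2):
            × closes — contains both p2 and ¬p2.
      branch 1.2 (add ¬p2):
        × closes — contains both p2 and ¬p2.
  branch 2 (add p3):
    ¬((¬p1 ∧ p2) ∧ p2): β-rule — branch into ¬(¬p1 ∧ p2)  //  ¬p2.
      branch 2.1 (add ¬(¬p1 ∧ p2)):
        ¬(¬p1 ∧ p2): β-rule — branch into ¬¬p1  //  ¬p2.
          branch 2.1.1 (add ¬¬p1):
            ○ open, literals {p1=1, p2=1, p3=1}.
          branch 2.1.2 (add ¬p2):
            × closes — contains both p2 and ¬p2.
      branch 2.2 (add ¬p2):
        × closes — contains both p2 and ¬p2.
4 branches closed, 2 open.
An open branch gives a countermodel: p1=1, p2=1 (unmentioned atoms arbitrary); the premises hold there but the conclusion fails.

No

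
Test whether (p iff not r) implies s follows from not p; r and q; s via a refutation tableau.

Yes

Initial set: {not p; (r and q); s; not ((p iff not r) implies s)}.
(r and q): α-rule — add r, q.
not ((p iff not r) implies s): α-rule — add (p iff not r), not s.
× closes — contains both s and not s.
All 1 branch closes.
Every branch closed, so the premises entail the conclusion.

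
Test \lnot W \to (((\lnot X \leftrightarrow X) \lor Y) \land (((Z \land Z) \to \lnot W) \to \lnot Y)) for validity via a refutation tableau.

Not valid

Assume the negation and expand:
Initial set: {\lnot (\lnot W \to (((\lnot X \leftrightarrow X) \lor Y) \land (((Z \land Z) \to \lnot W) \to \lnot Y)))}.
\lnot (\lnot W \to (((\lnot X \leftrightarrow X) \lor Y) \land (((Z \land Z) \to \lnot W) \to \lnot Y))): α-rule — add \lnot W, \lnot (((\lnot X \leftrightarrow X) \lor Y) \land (((Z \land Z) \to \lnot W) \to \lnot Y)).
\lnot (((\lnot X \leftrightarrow X) \lor Y) \land (((Z \land Z) \to \lnot W) \to \lnot Y)): β-rule — branch into \lnot ((\lnot X \leftrightarrow X) \lor Y)  //  \lnot (((Z \land Z) \to \lnot W) \to \lnot Y).
  branch 1 (add \lnot ((\lnot X \leftrightarrow X) \lor Y)):
    \lnot ((\lnot X \leftrightarrow X) \lor Y): α-rule — add \lnot (\lnot X \leftrightarrow X), \lnot Y.
    \lnot (\lnot X \leftrightarrow X): β-rule — branch into \lnot X, \lnot X  //  \lnot \lnot X, X.
      branch 1.1 (add \lnot X, \lnot X):
        ○ open, literals {W=0, X=0, Y=0}.
      branch 1.2 (add \lnot \lnot X, X):
        ○ open, literals {W=0, X=1, Y=0}.
  branch 2 (add \lnot (((Z \land Z) \to \lnot W) \to \lnot Y)):
    \lnot (((Z \land Z) \to \lnot W) \to \lnot Y): α-rule — add ((Z \land Z) \to \lnot W), \lnot \lnot Y.
    ((Z \land Z) \to \lnot W): β-rule — branch into \lnot (Z \land Z)  //  \lnot W.
      branch 2.1 (add \lnot (Z \land Z)):
        \lnot (Z \land Z): β-rule — branch into \lnot Z  //  \lnot Z.
          branch 2.1.1 (add \lnot Z):
            ○ open, literals {W=0, Y=1, Z=0}.
          branch 2.1.2 (add \lnot Z):
            ○ open, literals {W=0, Y=1, Z=0}.
      branch 2.2 (add \lnot W):
        ○ open, literals {W=0, Y=1}.
0 branches closed, 5 open.
An open branch gives a countermodel: W=0, X=0, Y=0 (unmentioned atoms arbitrary); under it the original formula is false.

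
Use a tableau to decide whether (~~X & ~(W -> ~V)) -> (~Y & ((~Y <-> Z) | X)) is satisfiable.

Initial set: {((~~X & ~(W -> ~V)) -> (~Y & ((~Y <-> Z) | X)))}.
((~~X & ~(W -> ~V)) -> (~Y & ((~Y <-> Z) | X))): β-rule — branch into ~(~~X & ~(W -> ~V))  //  (~Y & ((~Y <-> Z) | X)).
  branch 1 (add ~(~~X & ~(W -> ~V))):
    ~(~~X & ~(W -> ~V)): β-rule — branch into ~~~X  //  ~~(W -> ~V).
      branch 1.1 (add ~~~X):
        ~~~X: drop double negation, giving ~X.
        ○ open, literals {X=0}.
      branch 1.2 (add ~~(W -> ~V)):
        ~~(W -> ~V): β-rule — branch into ~W  //  ~V.
          branch 1.2.1 (add ~W):
            ○ open, literals {W=0}.
          branch 1.2.2 (add ~V):
            ○ open, literals {V=0}.
  branch 2 (add (~Y & ((~Y <-> Z) | X))):
    (~Y & ((~Y <-> Z) | X)): α-rule — add ~Y, ((~Y <-> Z) | X).
    ((~Y <-> Z) | X): β-rule — branch into (~Y <-> Z)  //  X.
      branch 2.1 (add (~Y <-> Z)):
        (~Y <-> Z): β-rule — branch into ~Y, Z  //  ~~Y, ~Z.
          branch 2.1.1 (add ~Y, Z):
            ○ open, literals {Y=0, Z=1}.
          branch 2.1.2 (add ~~Y, ~Z):
            × closes — contains both Y and ~Y.
      branch 2.2 (add X):
        ○ open, literals {X=1, Y=0}.
1 branch closed, 5 open.
An open branch gives a satisfying assignment: X=0.

Satisfiable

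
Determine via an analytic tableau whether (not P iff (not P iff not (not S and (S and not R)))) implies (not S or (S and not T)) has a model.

Initial set: {((not P iff (not P iff not (not S and (S and not R)))) implies (not S or (S and not T)))}.
((not P iff (not P iff not (not S and (S and not R)))) implies (not S or (S and not T))): β-rule — branch into not (not P iff (not P iff not (not S and (S and not R))))  //  (not S or (S and not T)).
  branch 1 (add not (not P iff (not P iff not (not S and (S and not R))))):
    not (not P iff (not P iff not (not S and (S and not R)))): β-rule — branch into not P, not (not P iff not (not S and (S and not R)))  //  not not P, (not P iff not (not S and (S and not R))).
      branch 1.1 (add not P, not (not P iff not (not S and (S and not R)))):
        not (not P iff not (not S and (S and not R))): β-rule — branch into not P, not not (not S and (S and not R))  //  not not P, not (not S and (S and not R)).
          branch 1.1.1 (add not P, not not (not S and (S and not R))):
            not not (not S and (S and not R)): α-rule — add not S, (S and not R).
            (S and not R): α-rule — add S, not R.
            × closes — contains both S and not S.
          branch 1.1.2 (add not not P, not (not S and (S and not R))):
            × closes — contains both P and not P.
      branch 1.2 (add not not P, (not P iff not (not S and (S and not R)))):
        (not P iff not (not S and (S and not R))): β-rule — branch into not P, not (not S and (S and not R))  //  not not P, not not (not S and (S and not R)).
          branch 1.2.1 (add not P, not (not S and (S and not R))):
            × closes — contains both P and not P.
          branch 1.2.2 (add not not P, not not (not S and (S and not R))):
            not not (not S and (S and not R)): α-rule — add not S, (S and not R).
            (S and not R): α-rule — add S, not R.
            × closes — contains both S and not S.
  branch 2 (add (not S or (S and not T))):
    (not S or (S and not T)): β-rule — branch into not S  //  (S and not T).
      branch 2.1 (add not S):
        ○ open, literals {S=false}.
      branch 2.2 (add (S and not T)):
        (S and not T): α-rule — add S, not T.
        ○ open, literals {S=true, T=false}.
4 branches closed, 2 open.
An open branch gives a satisfying assignment: S=false.

Satisfiable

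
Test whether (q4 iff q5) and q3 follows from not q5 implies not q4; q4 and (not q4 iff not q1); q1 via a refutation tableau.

No

Initial set: {(not q5 implies not q4); (q4 and (not q4 iff not q1)); q1; not ((q4 iff q5) and q3)}.
(q4 and (not q4 iff not q1)): α-rule — add q4, (not q4 iff not q1).
(not q5 implies not q4): β-rule — branch into not not q5  //  not q4.
  branch 1 (add not not q5):
    not ((q4 iff q5) and q3): β-rule — branch into not (q4 iff q5)  //  not q3.
      branch 1.1 (add not (q4 iff q5)):
        (not q4 iff not q1): β-rule — branch into not q4, not q1  //  not not q4, not not q1.
          branch 1.1.1 (add not q4, not q1):
            × closes — contains both q4 and not q4.
          branch 1.1.2 (add not not q4, not not q1):
            not (q4 iff q5): β-rule — branch into q4, not q5  //  not q4, q5.
              branch 1.1.2.1 (add q4, not q5):
                × closes — contains both q5 and not q5.
              branch 1.1.2.2 (add not q4, q5):
                × closes — contains both q4 and not q4.
      branch 1.2 (add not q3):
        (not q4 iff not q1): β-rule — branch into not q4, not q1  //  not not q4, not not q1.
          branch 1.2.1 (add not q4, not q1):
            × closes — contains both q4 and not q4.
          branch 1.2.2 (add not not q4, not not q1):
            ○ open, literals {q1=1, q3=0, q4=1, q5=1}.
  branch 2 (add not q4):
    × closes — contains both q4 and not q4.
5 branches closed, 1 open.
An open branch gives a countermodel: q1=1, q3=0, q4=1, q5=1 (unmentioned atoms arbitrary); the premises hold there but the conclusion fails.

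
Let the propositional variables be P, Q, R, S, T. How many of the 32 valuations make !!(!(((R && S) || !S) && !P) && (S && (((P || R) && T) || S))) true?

Initial set: {!!(!(((R && S) || !S) && !P) && (S && (((P || R) && T) || S)))}.
!!(!(((R && S) || !S) && !P) && (S && (((P || R) && T) || S))): drop double negation, giving (!(((R && S) || !S) && !P) && (S && (((P || R) && T) || S))).
(!(((R && S) || !S) && !P) && (S && (((P || R) && T) || S))): α-rule — add !(((R && S) || !S) && !P), (S && (((P || R) && T) || S)).
(S && (((P || R) && T) || S)): α-rule — add S, (((P || R) && T) || S).
!(((R && S) || !S) && !P): β-rule — branch into !((R && S) || !S)  //  !!P.
  branch 1 (add !((R && S) || !S)):
    !((R && S) || !S): α-rule — add !(R && S), !!S.
    (((P || R) && T) || S): β-rule — branch into ((P || R) && T)  //  S.
      branch 1.1 (add ((P || R) && T)):
        ((P || R) && T): α-rule — add (P || R), T.
        !(R && S): β-rule — branch into !R  //  !S.
          branch 1.1.1 (add !R):
            (P || R): β-rule — branch into P  //  R.
              branch 1.1.1.1 (add P):
                ○ open, literals {P=T, R=F, S=T, T=T}.
              branch 1.1.1.2 (add R):
                × closes — contains both R and !R.
          branch 1.1.2 (add !S):
            × closes — contains both S and !S.
      branch 1.2 (add S):
        !(R && S): β-rule — branch into !R  //  !S.
          branch 1.2.1 (add !R):
            ○ open, literals {R=F, S=T}.
          branch 1.2.2 (add !S):
            × closes — contains both S and !S.
  branch 2 (add !!P):
    (((P || R) && T) || S): β-rule — branch into ((P || R) && T)  //  S.
      branch 2.1 (add ((P || R) && T)):
        ((P || R) && T): α-rule — add (P || R), T.
        (P || R): β-rule — branch into P  //  R.
          branch 2.1.1 (add P):
            ○ open, literals {P=T, S=T, T=T}.
          branch 2.1.2 (add R):
            ○ open, literals {P=T, R=T, S=T, T=T}.
      branch 2.2 (add S):
        ○ open, literals {P=T, S=T}.
3 branches closed, 5 open.
Each open branch fixes some atoms; the unmentioned ones are free. Counting distinct full assignments: branch {P=T, R=F, S=T, T=T} (Q) contributes 2 new; branch {R=F, S=T} (P, Q, T) contributes 6 new; branch {P=T, S=T, T=T} (Q, R) contributes 2 new; branch {P=T, R=T, S=T, T=T} (Q) contributes 0 new; branch {P=T, S=T} (Q, R, T) contributes 2 new. Total: 12.

12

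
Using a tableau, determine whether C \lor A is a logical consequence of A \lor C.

Yes

Initial set: {(A \lor C); \lnot (C \lor A)}.
\lnot (C \lor A): α-rule — add \lnot C, \lnot A.
(A \lor C): β-rule — branch into A  //  C.
  branch 1 (add A):
    × closes — contains both A and \lnot A.
  branch 2 (add C):
    × closes — contains both C and \lnot C.
All 2 branches close.
Every branch closed, so the premises entail the conclusion.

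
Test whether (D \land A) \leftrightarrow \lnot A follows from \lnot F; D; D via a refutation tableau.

Initial set: {\lnot F; D; D; \lnot ((D \land A) \leftrightarrow \lnot A)}.
\lnot ((D \land A) \leftrightarrow \lnot A): β-rule — branch into (D \land A), \lnot \lnot A  //  \lnot (D \land A), \lnot A.
  branch 1 (add (D \land A), \lnot \lnot A):
    (D \land A): α-rule — add D, A.
    ○ open, literals {A=1, D=1, F=0}.
  branch 2 (add \lnot (D \land A), \lnot A):
    \lnot (D \land A): β-rule — branch into \lnot D  //  \lnot A.
      branch 2.1 (add \lnot D):
        × closes — contains both D and \lnot D.
      branch 2.2 (add \lnot A):
        ○ open, literals {A=0, D=1, F=0}.
1 branch closed, 2 open.
An open branch gives a countermodel: A=1, D=1, F=0 (unmentioned atoms arbitrary); the premises hold there but the conclusion fails.

No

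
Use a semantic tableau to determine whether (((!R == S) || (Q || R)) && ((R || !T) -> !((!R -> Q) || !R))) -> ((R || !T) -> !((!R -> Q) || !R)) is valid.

Assume the negation and expand:
Initial set: {!((((!R == S) || (Q || R)) && ((R || !T) -> !((!R -> Q) || !R))) -> ((R || !T) -> !((!R -> Q) || !R)))}.
!((((!R == S) || (Q || R)) && ((R || !T) -> !((!R -> Q) || !R))) -> ((R || !T) -> !((!R -> Q) || !R))): α-rule — add (((!R == S) || (Q || R)) && ((R || !T) -> !((!R -> Q) || !R))), !((R || !T) -> !((!R -> Q) || !R)).
(((!R == S) || (Q || R)) && ((R || !T) -> !((!R -> Q) || !R))): α-rule — add ((!R == S) || (Q || R)), ((R || !T) -> !((!R -> Q) || !R)).
!((R || !T) -> !((!R -> Q) || !R)): α-rule — add (R || !T), !!((!R -> Q) || !R).
((!R == S) || (Q || R)): β-rule — branch into (!R == S)  //  (Q || R).
  branch 1 (add (!R == S)):
    ((R || !T) -> !((!R -> Q) || !R)): β-rule — branch into !(R || !T)  //  !((!R -> Q) || !R).
      branch 1.1 (add !(R || !T)):
        !(R || !T): α-rule — add !R, !!T.
        (R || !T): β-rule — branch into R  //  !T.
          branch 1.1.1 (add R):
            × closes — contains both R and !R.
          branch 1.1.2 (add !T):
            × closes — contains both T and !T.
      branch 1.2 (add !((!R -> Q) || !R)):
        !((!R -> Q) || !R): α-rule — add !(!R -> Q), !!R.
        !(!R -> Q): α-rule — add !R, !Q.
        × closes — contains both R and !R.
  branch 2 (add (Q || R)):
    ((R || !T) -> !((!R -> Q) || !R)): β-rule — branch into !(R || !T)  //  !((!R -> Q) || !R).
      branch 2.1 (add !(R || !T)):
        !(R || !T): α-rule — add !R, !!T.
        (R || !T): β-rule — branch into R  //  !T.
          branch 2.1.1 (add R):
            × closes — contains both R and !R.
          branch 2.1.2 (add !T):
            × closes — contains both T and !T.
      branch 2.2 (add !((!R -> Q) || !R)):
        !((!R -> Q) || !R): α-rule — add !(!R -> Q), !!R.
        !(!R -> Q): α-rule — add !R, !Q.
        × closes — contains both R and !R.
All 6 branches close.
Every branch closed, so the negation is unsatisfiable and the formula is valid.

Valid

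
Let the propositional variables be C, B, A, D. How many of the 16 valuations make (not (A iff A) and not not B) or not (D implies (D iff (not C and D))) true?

Initial set: {((not (A iff A) and not not B) or not (D implies (D iff (not C and D))))}.
((not (A iff A) and not not B) or not (D implies (D iff (not C and D)))): β-rule — branch into (not (A iff A) and not not B)  //  not (D implies (D iff (not C and D))).
  branch 1 (add (not (A iff A) and not not B)):
    (not (A iff A) and not not B): α-rule — add not (A iff A), not not B.
    not not B: drop double negation, giving B.
    not (A iff A): β-rule — branch into A, not A  //  not A, A.
      branch 1.1 (add A, not A):
        × closes — contains both A and not A.
      branch 1.2 (add not A, A):
        × closes — contains both A and not A.
  branch 2 (add not (D implies (D iff (not C and D)))):
    not (D implies (D iff (not C and D))): α-rule — add D, not (D iff (not C and D)).
    not (D iff (not C and D)): β-rule — branch into D, not (not C and D)  //  not D, (not C and D).
      branch 2.1 (add D, not (not C and D)):
        not (not C and D): β-rule — branch into not not C  //  not D.
          branch 2.1.1 (add not not C):
            ○ open, literals {C=true, D=true}.
          branch 2.1.2 (add not D):
            × closes — contains both D and not D.
      branch 2.2 (add not D, (not C and D)):
        × closes — contains both D and not D.
4 branches closed, 1 open.
Each open branch fixes some atoms; the unmentioned ones are free. Counting distinct full assignments: branch {C=true, D=true} (B, A) contributes 4 new. Total: 4.

4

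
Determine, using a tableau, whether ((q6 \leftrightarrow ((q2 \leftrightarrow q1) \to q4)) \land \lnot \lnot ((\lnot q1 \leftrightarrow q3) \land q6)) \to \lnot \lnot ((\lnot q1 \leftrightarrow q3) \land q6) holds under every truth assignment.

Valid

Assume the negation and expand:
Initial set: {\lnot (((q6 \leftrightarrow ((q2 \leftrightarrow q1) \to q4)) \land \lnot \lnot ((\lnot q1 \leftrightarrow q3) \land q6)) \to \lnot \lnot ((\lnot q1 \leftrightarrow q3) \land q6))}.
\lnot (((q6 \leftrightarrow ((q2 \leftrightarrow q1) \to q4)) \land \lnot \lnot ((\lnot q1 \leftrightarrow q3) \land q6)) \to \lnot \lnot ((\lnot q1 \leftrightarrow q3) \land q6)): α-rule — add ((q6 \leftrightarrow ((q2 \leftrightarrow q1) \to q4)) \land \lnot \lnot ((\lnot q1 \leftrightarrow q3) \land q6)), \lnot \lnot \lnot ((\lnot q1 \leftrightarrow q3) \land q6).
((q6 \leftrightarrow ((q2 \leftrightarrow q1) \to q4)) \land \lnot \lnot ((\lnot q1 \leftrightarrow q3) \land q6)): α-rule — add (q6 \leftrightarrow ((q2 \leftrightarrow q1) \to q4)), \lnot \lnot ((\lnot q1 \leftrightarrow q3) \land q6).
\lnot \lnot \lnot ((\lnot q1 \leftrightarrow q3) \land q6): drop double negation, giving \lnot ((\lnot q1 \leftrightarrow q3) \land q6).
\lnot \lnot ((\lnot q1 \leftrightarrow q3) \land q6): drop double negation, giving ((\lnot q1 \leftrightarrow q3) \land q6).
((\lnot q1 \leftrightarrow q3) \land q6): α-rule — add (\lnot q1 \leftrightarrow q3), q6.
(q6 \leftrightarrow ((q2 \leftrightarrow q1) \to q4)): β-rule — branch into q6, ((q2 \leftrightarrow q1) \to q4)  //  \lnot q6, \lnot ((q2 \leftrightarrow q1) \to q4).
  branch 1 (add q6, ((q2 \leftrightarrow q1) \to q4)):
    \lnot ((\lnot q1 \leftrightarrow q3) \land q6): β-rule — branch into \lnot (\lnot q1 \leftrightarrow q3)  //  \lnot q6.
      branch 1.1 (add \lnot (\lnot q1 \leftrightarrow q3)):
        (\lnot q1 \leftrightarrow q3): β-rule — branch into \lnot q1, q3  //  \lnot \lnot q1, \lnot q3.
          branch 1.1.1 (add \lnot q1, q3):
            ((q2 \leftrightarrow q1) \to q4): β-rule — branch into \lnot (q2 \leftrightarrow q1)  //  q4.
              branch 1.1.1.1 (add \lnot (q2 \leftrightarrow q1)):
                \lnot (\lnot q1 \leftrightarrow q3): β-rule — branch into \lnot q1, \lnot q3  //  \lnot \lnot q1, q3.
                  branch 1.1.1.1.1 (add \lnot q1, \lnot q3):
                    × closes — contains both q3 and \lnot q3.
                  branch 1.1.1.1.2 (add \lnot \lnot q1, q3):
                    × closes — contains both q1 and \lnot q1.
              branch 1.1.1.2 (add q4):
                \lnot (\lnot q1 \leftrightarrow q3): β-rule — branch into \lnot q1, \lnot q3  //  \lnot \lnot q1, q3.
                  branch 1.1.1.2.1 (add \lnot q1, \lnot q3):
                    × closes — contains both q3 and \lnot q3.
                  branch 1.1.1.2.2 (add \lnot \lnot q1, q3):
                    × closes — contains both q1 and \lnot q1.
          branch 1.1.2 (add \lnot \lnot q1, \lnot q3):
            ((q2 \leftrightarrow q1) \to q4): β-rule — branch into \lnot (q2 \leftrightarrow q1)  //  q4.
              branch 1.1.2.1 (add \lnot (q2 \leftrightarrow q1)):
                \lnot (\lnot q1 \leftrightarrow q3): β-rule — branch into \lnot q1, \lnot q3  //  \lnot \lnot q1, q3.
                  branch 1.1.2.1.1 (add \lnot q1, \lnot q3):
                    × closes — contains both q1 and \lnot q1.
                  branch 1.1.2.1.2 (add \lnot \lnot q1, q3):
                    × closes — contains both q3 and \lnot q3.
              branch 1.1.2.2 (add q4):
                \lnot (\lnot q1 \leftrightarrow q3): β-rule — branch into \lnot q1, \lnot q3  //  \lnot \lnot q1, q3.
                  branch 1.1.2.2.1 (add \lnot q1, \lnot q3):
                    × closes — contains both q1 and \lnot q1.
                  branch 1.1.2.2.2 (add \lnot \lnot q1, q3):
                    × closes — contains both q3 and \lnot q3.
      branch 1.2 (add \lnot q6):
        × closes — contains both q6 and \lnot q6.
  branch 2 (add \lnot q6, \lnot ((q2 \leftrightarrow q1) \to q4)):
    × closes — contains both q6 and \lnot q6.
All 10 branches close.
Every branch closed, so the negation is unsatisfiable and the formula is valid.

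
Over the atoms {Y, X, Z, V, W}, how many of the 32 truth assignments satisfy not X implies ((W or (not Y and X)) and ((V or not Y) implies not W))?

Initial set: {T (not X implies ((W or (not Y and X)) and ((V or not Y) implies not W)))}.
T (not X implies ((W or (not Y and X)) and ((V or not Y) implies not W))): β-rule — branch into F not X  //  T ((W or (not Y and X)) and ((V or not Y) implies not W)).
  branch 1 (add F not X):
    ○ open, literals {X=1}.
  branch 2 (add T ((W or (not Y and X)) and ((V or not Y) implies not W))):
    T ((W or (not Y and X)) and ((V or not Y) implies not W)): α-rule — add T (W or (not Y and X)), T ((V or not Y) implies not W).
    T (W or (not Y and X)): β-rule — branch into T W  //  T (not Y and X).
      branch 2.1 (add T W):
        T ((V or not Y) implies not W): β-rule — branch into F (V or not Y)  //  T not W.
          branch 2.1.1 (add F (V or not Y)):
            F (V or not Y): α-rule — add F V, F not Y.
            ○ open, literals {V=0, W=1, Y=1}.
          branch 2.1.2 (add T not W):
            × closes — contains both W and not W.
      branch 2.2 (add T (not Y and X)):
        T (not Y and X): α-rule — add T not Y, T X.
        T ((V or not Y) implies not W): β-rule — branch into F (V or not Y)  //  T not W.
          branch 2.2.1 (add F (V or not Y)):
            F (V or not Y): α-rule — add F V, F not Y.
            × closes — contains both Y and not Y.
          branch 2.2.2 (add T not W):
            ○ open, literals {W=0, X=1, Y=0}.
2 branches closed, 3 open.
Each open branch fixes some atoms; the unmentioned ones are free. Counting distinct full assignments: branch {X=1} (Y, Z, V, W) contributes 16 new; branch {V=0, W=1, Y=1} (X, Z) contributes 2 new; branch {W=0, X=1, Y=0} (Z, V) contributes 0 new. Total: 18.

18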